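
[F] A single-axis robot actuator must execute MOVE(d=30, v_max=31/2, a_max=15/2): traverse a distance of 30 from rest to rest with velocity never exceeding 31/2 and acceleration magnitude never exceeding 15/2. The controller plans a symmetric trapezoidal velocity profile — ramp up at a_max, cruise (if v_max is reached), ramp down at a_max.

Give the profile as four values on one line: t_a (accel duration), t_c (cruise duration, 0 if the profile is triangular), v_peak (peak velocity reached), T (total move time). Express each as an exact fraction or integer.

t_a=2 t_c=0 v_peak=15 T=4

v_max²/a_max = (31/2)²/(15/2) = 961/30
30 < 961/30 → triangular
v_peak = √(30·15/2) = √225 = 15
t_a = 15/(15/2) = 2; t_c = 0
T = 2·2 = 4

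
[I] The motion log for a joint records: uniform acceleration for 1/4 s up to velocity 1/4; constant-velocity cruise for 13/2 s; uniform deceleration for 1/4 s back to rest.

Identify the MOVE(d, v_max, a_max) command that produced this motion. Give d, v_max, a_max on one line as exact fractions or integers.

a_max = (1/4)/(1/4) = 1
d_a = ½·1/4·1/4 = 1/32; d_c = 1/4·13/2 = 13/8
d = 2·1/32 + 13/8 = 27/16
t_c = 13/2 > 0 ⇒ limit active, v_max = 1/4

d=27/16 v_max=1/4 a_max=1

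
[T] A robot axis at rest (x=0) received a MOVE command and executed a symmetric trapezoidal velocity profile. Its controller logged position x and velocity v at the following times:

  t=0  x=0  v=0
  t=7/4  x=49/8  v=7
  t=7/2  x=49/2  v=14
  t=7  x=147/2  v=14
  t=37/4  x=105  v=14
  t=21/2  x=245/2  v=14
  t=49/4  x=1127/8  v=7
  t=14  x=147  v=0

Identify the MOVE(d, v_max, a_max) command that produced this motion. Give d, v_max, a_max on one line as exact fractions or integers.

d=147 v_max=14 a_max=4

final state: t=14, x=147, v=0 → d = 147
a_max = (7−0)/(7/4−0) = 4
max v = 14 over t∈[7/2,21/2] → v_max = 14
check: 14·(7/2+7) = 147 ✓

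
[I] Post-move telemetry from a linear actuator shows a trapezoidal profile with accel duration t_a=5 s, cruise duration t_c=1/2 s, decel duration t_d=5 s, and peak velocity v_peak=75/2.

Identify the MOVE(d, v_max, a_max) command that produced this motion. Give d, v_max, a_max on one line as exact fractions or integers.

d=825/4 v_max=75/2 a_max=15/2

a_max = (75/2)/5 = 15/2
d_a = ½·75/2·5 = 375/4; d_c = 75/2·1/2 = 75/4
d = 2·375/4 + 75/4 = 825/4
t_c = 1/2 > 0 → v_max = v_peak = 75/2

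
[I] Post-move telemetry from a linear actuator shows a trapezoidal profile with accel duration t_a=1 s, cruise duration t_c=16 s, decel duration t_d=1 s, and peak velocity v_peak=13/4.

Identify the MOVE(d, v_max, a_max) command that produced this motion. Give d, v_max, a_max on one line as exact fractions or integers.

a_max = (13/4)/1 = 13/4
d_a = ½·13/4·1 = 13/8; d_c = 13/4·16 = 52
d = 2·13/8 + 52 = 221/4
t_c = 16 > 0 ⇒ limit active, v_max = 13/4

d=221/4 v_max=13/4 a_max=13/4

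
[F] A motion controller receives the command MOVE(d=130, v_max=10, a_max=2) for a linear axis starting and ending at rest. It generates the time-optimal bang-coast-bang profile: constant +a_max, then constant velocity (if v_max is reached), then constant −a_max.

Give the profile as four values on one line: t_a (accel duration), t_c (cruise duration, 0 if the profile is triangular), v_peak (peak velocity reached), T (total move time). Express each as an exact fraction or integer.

t_a=5 t_c=8 v_peak=10 T=18

vₘ²/aₘ = 10²/2 = 50
130 ≥ 50 so v_max reached
t_a = 10/2 = 5; v_peak = 10
d_cruise = 130 − 50 = 80; t_c = 80/10 = 8
T = 2·5 + 8 = 18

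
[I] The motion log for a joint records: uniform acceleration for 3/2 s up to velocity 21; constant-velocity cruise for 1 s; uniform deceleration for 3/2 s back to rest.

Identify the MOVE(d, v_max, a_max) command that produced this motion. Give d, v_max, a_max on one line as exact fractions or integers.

a_max = 21/(3/2) = 14
d_a = ½·21·3/2 = 63/4; d_c = 21·1 = 21
d = 2·63/4 + 21 = 105/2
t_c = 1 > 0 ⇒ limit active, v_max = 21

d=105/2 v_max=21 a_max=14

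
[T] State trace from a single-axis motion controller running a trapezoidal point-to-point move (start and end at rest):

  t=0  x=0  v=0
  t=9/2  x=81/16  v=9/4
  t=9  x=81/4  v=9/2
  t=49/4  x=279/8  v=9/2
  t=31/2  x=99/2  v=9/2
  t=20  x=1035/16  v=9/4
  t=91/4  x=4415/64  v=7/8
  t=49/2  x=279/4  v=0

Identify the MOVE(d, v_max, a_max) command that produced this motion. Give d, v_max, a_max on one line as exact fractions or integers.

final state: t=49/2, x=279/4, v=0 → d = 279/4
a_max = (9/4−0)/(9/2−0) = 1/2
max v = 9/2 over t∈[9,31/2] → v_max = 9/2
check: 9/2·(9+13/2) = 279/4 ✓

d=279/4 v_max=9/2 a_max=1/2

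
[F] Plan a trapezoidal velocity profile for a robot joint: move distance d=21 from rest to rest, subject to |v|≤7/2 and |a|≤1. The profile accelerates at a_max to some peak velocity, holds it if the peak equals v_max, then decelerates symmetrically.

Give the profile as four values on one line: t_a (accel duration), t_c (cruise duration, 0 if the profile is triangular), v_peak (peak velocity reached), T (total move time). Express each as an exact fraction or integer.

t_a=7/2 t_c=5/2 v_peak=7/2 T=19/2

vₘ²/aₘ = (7/2)²/1 = 49/4
21 ≥ 49/4 → trapezoidal
t_a = (7/2)/1 = 7/2; v_peak = 7/2
d_cruise = 21 − 49/4 = 35/4; t_c = (35/4)/(7/2) = 5/2
T = 2·7/2 + 5/2 = 19/2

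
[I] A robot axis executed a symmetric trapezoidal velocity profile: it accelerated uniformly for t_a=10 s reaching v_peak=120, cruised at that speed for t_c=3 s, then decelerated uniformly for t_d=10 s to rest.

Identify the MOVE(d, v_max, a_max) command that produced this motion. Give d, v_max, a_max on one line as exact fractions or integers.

d=1560 v_max=120 a_max=12

a_max = 120/10 = 12
d_a = ½·120·10 = 600; d_c = 120·3 = 360
d = 2·600 + 360 = 1560
t_c = 3 > 0 → v_max = v_peak = 120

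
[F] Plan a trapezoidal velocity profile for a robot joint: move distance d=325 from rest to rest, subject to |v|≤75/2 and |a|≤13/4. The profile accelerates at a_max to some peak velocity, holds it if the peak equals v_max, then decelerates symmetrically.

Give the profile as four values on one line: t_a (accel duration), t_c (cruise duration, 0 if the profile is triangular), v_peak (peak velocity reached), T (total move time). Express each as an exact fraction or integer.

vₘ²/aₘ = (75/2)²/(13/4) = 5625/13
325 < 5625/13 → triangular
v_peak = √(325·13/4) = √(4225/4) = 65/2
t_a = (65/2)/(13/4) = 10; t_c = 0
T = 2·10 = 20

t_a=10 t_c=0 v_peak=65/2 T=20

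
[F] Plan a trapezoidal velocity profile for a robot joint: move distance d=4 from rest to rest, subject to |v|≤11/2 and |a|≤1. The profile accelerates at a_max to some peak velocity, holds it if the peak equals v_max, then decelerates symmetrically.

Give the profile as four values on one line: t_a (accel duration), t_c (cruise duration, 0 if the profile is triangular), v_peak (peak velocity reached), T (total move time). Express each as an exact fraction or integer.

v_max²/a_max = (11/2)²/1 = 121/4
4 < 121/4 → triangular
v_peak = √(4·1) = √4 = 2
t_a = 2/1 = 2; t_c = 0
T = 2·2 = 4

t_a=2 t_c=0 v_peak=2 T=4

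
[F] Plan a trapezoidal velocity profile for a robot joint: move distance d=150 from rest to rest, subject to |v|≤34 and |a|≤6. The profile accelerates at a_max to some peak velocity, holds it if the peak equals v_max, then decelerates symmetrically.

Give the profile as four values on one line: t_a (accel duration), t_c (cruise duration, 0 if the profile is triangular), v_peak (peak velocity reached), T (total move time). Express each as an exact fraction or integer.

v_max²/a_max = 34²/6 = 578/3
150 < 578/3 → triangular
v_peak = √(150·6) = √900 = 30
t_a = 30/6 = 5; t_c = 0
T = 2·5 = 10

t_a=5 t_c=0 v_peak=30 T=10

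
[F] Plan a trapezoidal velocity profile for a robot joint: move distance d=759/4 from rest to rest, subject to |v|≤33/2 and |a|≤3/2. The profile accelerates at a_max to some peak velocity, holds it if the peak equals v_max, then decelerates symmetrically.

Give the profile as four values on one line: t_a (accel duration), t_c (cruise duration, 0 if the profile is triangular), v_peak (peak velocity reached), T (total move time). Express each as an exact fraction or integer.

v_max²/a_max = (33/2)²/(3/2) = 363/2
759/4 ≥ 363/2 so v_max reached
t_a = (33/2)/(3/2) = 11; v_peak = 33/2
d_cruise = 759/4 − 363/2 = 33/4; t_c = (33/4)/(33/2) = 1/2
T = 2·11 + 1/2 = 45/2

t_a=11 t_c=1/2 v_peak=33/2 T=45/2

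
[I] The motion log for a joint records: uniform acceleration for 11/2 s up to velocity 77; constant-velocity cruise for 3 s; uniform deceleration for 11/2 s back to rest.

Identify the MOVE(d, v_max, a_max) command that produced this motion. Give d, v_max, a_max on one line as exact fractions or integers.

d=1309/2 v_max=77 a_max=14

a_max = 77/(11/2) = 14
d_a = ½·77·11/2 = 847/4; d_c = 77·3 = 231
d = 2·847/4 + 231 = 1309/2
t_c = 3 > 0 ⇒ limit active, v_max = 77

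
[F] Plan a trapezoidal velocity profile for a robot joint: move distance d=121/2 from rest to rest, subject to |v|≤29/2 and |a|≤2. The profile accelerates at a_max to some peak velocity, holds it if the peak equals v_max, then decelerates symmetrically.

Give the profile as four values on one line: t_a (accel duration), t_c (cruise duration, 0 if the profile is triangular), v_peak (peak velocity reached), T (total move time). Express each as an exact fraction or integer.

vₘ²/aₘ = (29/2)²/2 = 841/8
121/2 < 841/8 → triangular
v_peak = √(121/2·2) = √121 = 11
t_a = 11/2; t_c = 0
T = 2·11/2 = 11

t_a=11/2 t_c=0 v_peak=11 T=11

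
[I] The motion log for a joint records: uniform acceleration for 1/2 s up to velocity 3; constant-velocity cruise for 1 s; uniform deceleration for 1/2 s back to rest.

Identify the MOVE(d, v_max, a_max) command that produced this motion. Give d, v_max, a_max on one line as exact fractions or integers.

a_max = 3/(1/2) = 6
d_a = ½·3·1/2 = 3/4; d_c = 3·1 = 3
d = 2·3/4 + 3 = 9/2
t_c = 1 > 0 ⇒ limit active, v_max = 3

d=9/2 v_max=3 a_max=6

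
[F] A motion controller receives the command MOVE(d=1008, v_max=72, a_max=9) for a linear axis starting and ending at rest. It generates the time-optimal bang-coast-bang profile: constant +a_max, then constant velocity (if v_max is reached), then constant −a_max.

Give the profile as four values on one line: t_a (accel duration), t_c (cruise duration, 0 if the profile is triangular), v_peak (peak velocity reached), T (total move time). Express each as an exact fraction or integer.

t_a=8 t_c=6 v_peak=72 T=22

(v_max)²/a_max = 72²/9 = 576
1008 ≥ 576 ⇒ cruise phase
t_a = 72/9 = 8; v_peak = 72
d_cruise = 1008 − 576 = 432; t_c = 432/72 = 6
T = 2·8 + 6 = 22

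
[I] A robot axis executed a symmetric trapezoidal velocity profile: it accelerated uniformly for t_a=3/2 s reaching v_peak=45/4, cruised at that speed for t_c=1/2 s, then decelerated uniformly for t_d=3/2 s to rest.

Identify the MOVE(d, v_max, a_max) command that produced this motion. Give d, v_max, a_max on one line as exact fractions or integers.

d=45/2 v_max=45/4 a_max=15/2

a_max = (45/4)/(3/2) = 15/2
d_a = ½·45/4·3/2 = 135/16; d_c = 45/4·1/2 = 45/8
d = 2·135/16 + 45/8 = 45/2
t_c = 1/2 > 0 → v_max = v_peak = 45/4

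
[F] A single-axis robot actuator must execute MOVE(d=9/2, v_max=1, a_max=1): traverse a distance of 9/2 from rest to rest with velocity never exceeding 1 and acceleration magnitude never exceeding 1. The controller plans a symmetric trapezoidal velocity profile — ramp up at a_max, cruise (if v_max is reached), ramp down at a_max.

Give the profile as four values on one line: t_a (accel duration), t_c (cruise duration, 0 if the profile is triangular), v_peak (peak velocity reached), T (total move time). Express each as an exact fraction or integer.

v_max²/a_max = 1²/1 = 1
9/2 ≥ 1 ⇒ cruise phase
t_a = 1/1 = 1; v_peak = 1
d_cruise = 9/2 − 1 = 7/2; t_c = (7/2)/1 = 7/2
T = 2·1 + 7/2 = 11/2

t_a=1 t_c=7/2 v_peak=1 T=11/2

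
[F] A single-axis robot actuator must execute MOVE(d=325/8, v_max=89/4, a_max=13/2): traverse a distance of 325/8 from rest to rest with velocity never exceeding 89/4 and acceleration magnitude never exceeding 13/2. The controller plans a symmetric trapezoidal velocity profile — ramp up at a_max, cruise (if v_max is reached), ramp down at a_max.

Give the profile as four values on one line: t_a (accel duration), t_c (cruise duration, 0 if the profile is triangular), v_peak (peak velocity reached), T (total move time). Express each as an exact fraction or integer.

t_a=5/2 t_c=0 v_peak=65/4 T=5

vₘ²/aₘ = (89/4)²/(13/2) = 7921/104
325/8 < 7921/104 → triangular
v_peak = √(325/8·13/2) = √(4225/16) = 65/4
t_a = (65/4)/(13/2) = 5/2; t_c = 0
T = 2·5/2 = 5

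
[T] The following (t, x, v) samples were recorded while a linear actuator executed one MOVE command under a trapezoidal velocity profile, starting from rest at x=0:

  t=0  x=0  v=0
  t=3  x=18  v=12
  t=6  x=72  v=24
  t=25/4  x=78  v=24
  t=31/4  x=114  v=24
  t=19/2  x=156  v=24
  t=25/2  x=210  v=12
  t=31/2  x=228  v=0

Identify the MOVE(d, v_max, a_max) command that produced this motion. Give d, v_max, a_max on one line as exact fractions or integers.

final state: t=31/2, x=228, v=0 → d = 228
a_max = (12−0)/(3−0) = 4
max v = 24 over t∈[6,19/2] → v_max = 24
check: 24·(6+7/2) = 228 ✓

d=228 v_max=24 a_max=4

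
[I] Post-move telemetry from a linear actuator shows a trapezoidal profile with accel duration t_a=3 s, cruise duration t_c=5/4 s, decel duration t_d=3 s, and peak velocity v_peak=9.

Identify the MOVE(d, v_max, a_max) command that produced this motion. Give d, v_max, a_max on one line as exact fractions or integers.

d=153/4 v_max=9 a_max=3

a_max = 9/3 = 3
d_a = ½·9·3 = 27/2; d_c = 9·5/4 = 45/4
d = 2·27/2 + 45/4 = 153/4
t_c = 5/4 > 0 ⇒ limit active, v_max = 9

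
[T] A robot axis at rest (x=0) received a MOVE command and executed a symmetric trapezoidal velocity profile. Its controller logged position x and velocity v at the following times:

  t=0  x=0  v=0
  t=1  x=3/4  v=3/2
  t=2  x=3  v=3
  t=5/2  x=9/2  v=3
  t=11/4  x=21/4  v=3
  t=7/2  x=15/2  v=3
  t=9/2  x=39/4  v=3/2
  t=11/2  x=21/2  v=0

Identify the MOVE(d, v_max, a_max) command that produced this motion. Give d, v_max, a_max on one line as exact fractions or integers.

final state: t=11/2, x=21/2, v=0 → d = 21/2
a_max = (3/2−0)/(1−0) = 3/2
max v = 3 over t∈[2,7/2] → v_max = 3
check: 3·(2+3/2) = 21/2 ✓

d=21/2 v_max=3 a_max=3/2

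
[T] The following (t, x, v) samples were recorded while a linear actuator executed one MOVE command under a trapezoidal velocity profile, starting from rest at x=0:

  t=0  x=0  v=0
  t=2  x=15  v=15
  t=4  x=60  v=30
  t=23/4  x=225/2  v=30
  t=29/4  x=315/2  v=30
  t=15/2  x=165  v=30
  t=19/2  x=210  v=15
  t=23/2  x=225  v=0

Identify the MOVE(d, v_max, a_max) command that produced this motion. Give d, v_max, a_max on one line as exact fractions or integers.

d=225 v_max=30 a_max=15/2

final state: t=23/2, x=225, v=0 → d = 225
a_max = (15−0)/(2−0) = 15/2
max v = 30 over t∈[4,15/2] → v_max = 30
check: 30·(4+7/2) = 225 ✓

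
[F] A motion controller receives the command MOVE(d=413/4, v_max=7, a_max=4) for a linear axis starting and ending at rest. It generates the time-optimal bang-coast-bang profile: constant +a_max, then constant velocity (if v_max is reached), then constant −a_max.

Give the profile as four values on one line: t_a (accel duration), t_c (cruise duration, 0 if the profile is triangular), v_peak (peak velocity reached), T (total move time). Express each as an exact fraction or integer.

vₘ²/aₘ = 7²/4 = 49/4
413/4 ≥ 49/4 → trapezoidal
t_a = 7/4; v_peak = 7
d_cruise = 413/4 − 49/4 = 91; t_c = 91/7 = 13
T = 2·7/4 + 13 = 33/2

t_a=7/4 t_c=13 v_peak=7 T=33/2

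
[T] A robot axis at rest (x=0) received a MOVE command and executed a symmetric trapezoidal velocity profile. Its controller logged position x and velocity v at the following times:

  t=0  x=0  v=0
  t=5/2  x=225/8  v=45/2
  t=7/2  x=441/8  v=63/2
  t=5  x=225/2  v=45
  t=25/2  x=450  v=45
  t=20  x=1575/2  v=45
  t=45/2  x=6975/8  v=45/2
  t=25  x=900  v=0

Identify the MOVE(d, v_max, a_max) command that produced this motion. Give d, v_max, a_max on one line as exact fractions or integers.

final state: t=25, x=900, v=0 → d = 900
a_max = (45/2−0)/(5/2−0) = 9
max v = 45 over t∈[5,20] → v_max = 45
check: 45·(5+15) = 900 ✓

d=900 v_max=45 a_max=9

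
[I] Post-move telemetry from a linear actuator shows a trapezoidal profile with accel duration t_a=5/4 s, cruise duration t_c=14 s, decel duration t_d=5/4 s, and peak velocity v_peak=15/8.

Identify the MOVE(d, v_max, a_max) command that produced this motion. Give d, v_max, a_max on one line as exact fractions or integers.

a_max = (15/8)/(5/4) = 3/2
d_a = ½·15/8·5/4 = 75/64; d_c = 15/8·14 = 105/4
d = 2·75/64 + 105/4 = 915/32
t_c = 14 > 0 → v_max = v_peak = 15/8

d=915/32 v_max=15/8 a_max=3/2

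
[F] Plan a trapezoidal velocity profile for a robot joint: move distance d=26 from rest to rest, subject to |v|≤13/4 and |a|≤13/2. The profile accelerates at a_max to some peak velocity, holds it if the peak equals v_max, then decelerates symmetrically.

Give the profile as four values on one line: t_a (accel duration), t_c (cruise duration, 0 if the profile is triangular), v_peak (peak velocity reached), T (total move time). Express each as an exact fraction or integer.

v_max²/a_max = (13/4)²/(13/2) = 13/8
26 ≥ 13/8 ⇒ cruise phase
t_a = (13/4)/(13/2) = 1/2; v_peak = 13/4
d_cruise = 26 − 13/8 = 195/8; t_c = (195/8)/(13/4) = 15/2
T = 2·1/2 + 15/2 = 17/2

t_a=1/2 t_c=15/2 v_peak=13/4 T=17/2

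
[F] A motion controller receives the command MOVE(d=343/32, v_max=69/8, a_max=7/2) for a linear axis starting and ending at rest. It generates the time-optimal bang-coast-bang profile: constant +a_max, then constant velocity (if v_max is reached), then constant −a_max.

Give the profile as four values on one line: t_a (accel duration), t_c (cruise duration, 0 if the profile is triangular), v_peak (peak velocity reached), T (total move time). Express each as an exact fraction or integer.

t_a=7/4 t_c=0 v_peak=49/8 T=7/2

(v_max)²/a_max = (69/8)²/(7/2) = 4761/224
343/32 < 4761/224 ⇒ no cruise
v_peak = √(343/32·7/2) = √(2401/64) = 49/8
t_a = (49/8)/(7/2) = 7/4; t_c = 0
T = 2·7/4 = 7/2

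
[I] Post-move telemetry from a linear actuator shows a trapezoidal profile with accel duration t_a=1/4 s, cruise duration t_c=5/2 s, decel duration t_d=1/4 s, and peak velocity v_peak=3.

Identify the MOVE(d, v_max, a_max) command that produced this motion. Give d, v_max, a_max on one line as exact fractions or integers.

a_max = 3/(1/4) = 12
d_a = ½·3·1/4 = 3/8; d_c = 3·5/2 = 15/2
d = 2·3/8 + 15/2 = 33/4
t_c = 5/2 > 0 → v_max = v_peak = 3

d=33/4 v_max=3 a_max=12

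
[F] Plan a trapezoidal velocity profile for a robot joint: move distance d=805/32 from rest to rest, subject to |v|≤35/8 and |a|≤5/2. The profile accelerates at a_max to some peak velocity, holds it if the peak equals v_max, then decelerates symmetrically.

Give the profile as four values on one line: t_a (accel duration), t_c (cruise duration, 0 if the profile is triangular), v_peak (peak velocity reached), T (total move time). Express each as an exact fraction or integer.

t_a=7/4 t_c=4 v_peak=35/8 T=15/2

(v_max)²/a_max = (35/8)²/(5/2) = 245/32
805/32 ≥ 245/32 → trapezoidal
t_a = (35/8)/(5/2) = 7/4; v_peak = 35/8
d_cruise = 805/32 − 245/32 = 35/2; t_c = (35/2)/(35/8) = 4
T = 2·7/4 + 4 = 15/2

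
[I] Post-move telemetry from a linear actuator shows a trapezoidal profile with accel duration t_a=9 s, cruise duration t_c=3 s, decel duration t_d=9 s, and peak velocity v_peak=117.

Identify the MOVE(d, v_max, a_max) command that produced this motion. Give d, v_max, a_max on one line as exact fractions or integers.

d=1404 v_max=117 a_max=13

a_max = 117/9 = 13
d_a = ½·117·9 = 1053/2; d_c = 117·3 = 351
d = 2·1053/2 + 351 = 1404
t_c = 3 > 0 → v_max = v_peak = 117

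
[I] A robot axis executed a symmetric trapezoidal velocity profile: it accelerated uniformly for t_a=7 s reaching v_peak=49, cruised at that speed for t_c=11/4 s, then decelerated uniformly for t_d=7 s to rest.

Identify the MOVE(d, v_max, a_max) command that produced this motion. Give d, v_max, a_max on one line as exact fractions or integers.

d=1911/4 v_max=49 a_max=7

a_max = 49/7 = 7
d_a = ½·49·7 = 343/2; d_c = 49·11/4 = 539/4
d = 2·343/2 + 539/4 = 1911/4
t_c = 11/4 > 0 ⇒ limit active, v_max = 49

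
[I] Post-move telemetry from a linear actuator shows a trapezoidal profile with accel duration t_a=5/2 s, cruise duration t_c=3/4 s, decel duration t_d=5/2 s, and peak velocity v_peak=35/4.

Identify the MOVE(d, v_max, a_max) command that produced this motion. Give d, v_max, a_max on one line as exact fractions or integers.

a_max = (35/4)/(5/2) = 7/2
d_a = ½·35/4·5/2 = 175/16; d_c = 35/4·3/4 = 105/16
d = 2·175/16 + 105/16 = 455/16
t_c = 3/4 > 0 → v_max = v_peak = 35/4

d=455/16 v_max=35/4 a_max=7/2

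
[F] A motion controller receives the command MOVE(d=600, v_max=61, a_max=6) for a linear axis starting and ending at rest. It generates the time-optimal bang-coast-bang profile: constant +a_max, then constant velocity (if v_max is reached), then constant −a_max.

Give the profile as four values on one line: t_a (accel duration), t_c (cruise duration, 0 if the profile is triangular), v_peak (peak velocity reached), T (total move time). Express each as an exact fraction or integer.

vₘ²/aₘ = 61²/6 = 3721/6
600 < 3721/6 so t_c = 0
v_peak = √(600·6) = √3600 = 60
t_a = 60/6 = 10; t_c = 0
T = 2·10 = 20

t_a=10 t_c=0 v_peak=60 T=20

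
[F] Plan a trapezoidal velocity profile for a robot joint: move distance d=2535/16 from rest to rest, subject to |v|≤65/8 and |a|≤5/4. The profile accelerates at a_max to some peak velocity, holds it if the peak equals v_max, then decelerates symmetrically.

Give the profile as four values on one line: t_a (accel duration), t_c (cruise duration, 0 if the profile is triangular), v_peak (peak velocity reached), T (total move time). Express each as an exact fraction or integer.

t_a=13/2 t_c=13 v_peak=65/8 T=26

(v_max)²/a_max = (65/8)²/(5/4) = 845/16
2535/16 ≥ 845/16 so v_max reached
t_a = (65/8)/(5/4) = 13/2; v_peak = 65/8
d_cruise = 2535/16 − 845/16 = 845/8; t_c = (845/8)/(65/8) = 13
T = 2·13/2 + 13 = 26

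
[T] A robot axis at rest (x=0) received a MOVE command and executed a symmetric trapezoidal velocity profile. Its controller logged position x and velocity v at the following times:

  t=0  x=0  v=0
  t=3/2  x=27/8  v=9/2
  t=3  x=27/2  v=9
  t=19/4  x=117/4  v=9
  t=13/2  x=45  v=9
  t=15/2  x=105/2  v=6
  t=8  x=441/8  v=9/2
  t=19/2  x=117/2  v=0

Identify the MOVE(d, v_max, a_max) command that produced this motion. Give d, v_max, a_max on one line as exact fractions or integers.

d=117/2 v_max=9 a_max=3

final state: t=19/2, x=117/2, v=0 → d = 117/2
a_max = (9/2−0)/(3/2−0) = 3
max v = 9 over t∈[3,13/2] → v_max = 9
check: 9·(3+7/2) = 117/2 ✓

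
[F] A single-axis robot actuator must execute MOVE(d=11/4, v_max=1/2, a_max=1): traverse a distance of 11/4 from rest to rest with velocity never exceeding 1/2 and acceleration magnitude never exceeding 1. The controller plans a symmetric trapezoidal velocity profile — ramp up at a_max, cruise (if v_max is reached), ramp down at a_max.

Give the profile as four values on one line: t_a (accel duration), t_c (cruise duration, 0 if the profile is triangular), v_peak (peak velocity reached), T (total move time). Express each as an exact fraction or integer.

(v_max)²/a_max = (1/2)²/1 = 1/4
11/4 ≥ 1/4 → trapezoidal
t_a = (1/2)/1 = 1/2; v_peak = 1/2
d_cruise = 11/4 − 1/4 = 5/2; t_c = (5/2)/(1/2) = 5
T = 2·1/2 + 5 = 6

t_a=1/2 t_c=5 v_peak=1/2 T=6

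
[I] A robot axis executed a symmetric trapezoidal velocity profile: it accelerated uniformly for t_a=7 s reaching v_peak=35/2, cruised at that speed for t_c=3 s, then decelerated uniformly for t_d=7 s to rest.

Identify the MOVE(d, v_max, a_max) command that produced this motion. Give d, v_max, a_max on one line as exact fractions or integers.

a_max = (35/2)/7 = 5/2
d_a = ½·35/2·7 = 245/4; d_c = 35/2·3 = 105/2
d = 2·245/4 + 105/2 = 175
t_c = 3 > 0 so v_max = 35/2

d=175 v_max=35/2 a_max=5/2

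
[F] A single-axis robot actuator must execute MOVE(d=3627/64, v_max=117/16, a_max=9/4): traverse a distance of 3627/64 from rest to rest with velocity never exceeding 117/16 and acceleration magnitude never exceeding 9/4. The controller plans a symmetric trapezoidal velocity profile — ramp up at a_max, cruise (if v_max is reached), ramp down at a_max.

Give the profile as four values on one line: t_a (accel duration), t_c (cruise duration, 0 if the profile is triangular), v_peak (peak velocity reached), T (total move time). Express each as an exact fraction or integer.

t_a=13/4 t_c=9/2 v_peak=117/16 T=11

vₘ²/aₘ = (117/16)²/(9/4) = 1521/64
3627/64 ≥ 1521/64 so v_max reached
t_a = (117/16)/(9/4) = 13/4; v_peak = 117/16
d_cruise = 3627/64 − 1521/64 = 1053/32; t_c = (1053/32)/(117/16) = 9/2
T = 2·13/4 + 9/2 = 11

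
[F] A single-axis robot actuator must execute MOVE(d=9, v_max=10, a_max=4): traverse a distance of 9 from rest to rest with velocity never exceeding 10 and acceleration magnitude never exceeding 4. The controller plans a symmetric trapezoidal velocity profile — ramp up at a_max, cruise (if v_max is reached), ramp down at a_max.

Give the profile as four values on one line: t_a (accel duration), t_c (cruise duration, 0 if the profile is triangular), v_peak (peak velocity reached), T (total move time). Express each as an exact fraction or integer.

t_a=3/2 t_c=0 v_peak=6 T=3

(v_max)²/a_max = 10²/4 = 25
9 < 25 ⇒ no cruise
v_peak = √(9·4) = √36 = 6
t_a = 6/4 = 3/2; t_c = 0
T = 2·3/2 = 3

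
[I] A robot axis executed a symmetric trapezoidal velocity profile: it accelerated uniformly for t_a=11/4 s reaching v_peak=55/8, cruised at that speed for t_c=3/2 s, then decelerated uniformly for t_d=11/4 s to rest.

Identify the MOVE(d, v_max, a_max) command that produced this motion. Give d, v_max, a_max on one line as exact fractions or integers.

a_max = (55/8)/(11/4) = 5/2
d_a = ½·55/8·11/4 = 605/64; d_c = 55/8·3/2 = 165/16
d = 2·605/64 + 165/16 = 935/32
t_c = 3/2 > 0 ⇒ limit active, v_max = 55/8

d=935/32 v_max=55/8 a_max=5/2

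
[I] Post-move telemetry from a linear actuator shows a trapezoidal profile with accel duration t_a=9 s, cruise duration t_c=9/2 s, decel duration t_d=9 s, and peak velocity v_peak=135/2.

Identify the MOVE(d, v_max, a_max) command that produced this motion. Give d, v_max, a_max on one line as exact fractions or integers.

d=3645/4 v_max=135/2 a_max=15/2

a_max = (135/2)/9 = 15/2
d_a = ½·135/2·9 = 1215/4; d_c = 135/2·9/2 = 1215/4
d = 2·1215/4 + 1215/4 = 3645/4
t_c = 9/2 > 0 so v_max = 135/2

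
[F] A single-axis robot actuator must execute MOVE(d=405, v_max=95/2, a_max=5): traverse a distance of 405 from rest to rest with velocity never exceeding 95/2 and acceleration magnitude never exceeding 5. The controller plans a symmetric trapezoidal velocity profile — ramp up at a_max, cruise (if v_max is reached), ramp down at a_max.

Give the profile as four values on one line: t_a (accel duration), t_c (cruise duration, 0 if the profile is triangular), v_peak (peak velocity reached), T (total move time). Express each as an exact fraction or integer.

t_a=9 t_c=0 v_peak=45 T=18

vₘ²/aₘ = (95/2)²/5 = 1805/4
405 < 1805/4 so t_c = 0
v_peak = √(405·5) = √2025 = 45
t_a = 45/5 = 9; t_c = 0
T = 2·9 = 18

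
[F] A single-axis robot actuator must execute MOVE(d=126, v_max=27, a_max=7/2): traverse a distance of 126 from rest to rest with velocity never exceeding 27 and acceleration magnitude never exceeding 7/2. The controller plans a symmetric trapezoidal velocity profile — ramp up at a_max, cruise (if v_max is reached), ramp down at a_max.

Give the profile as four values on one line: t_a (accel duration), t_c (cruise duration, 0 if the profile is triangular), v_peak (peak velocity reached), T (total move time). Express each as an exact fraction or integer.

t_a=6 t_c=0 v_peak=21 T=12

vₘ²/aₘ = 27²/(7/2) = 1458/7
126 < 1458/7 ⇒ no cruise
v_peak = √(126·7/2) = √441 = 21
t_a = 21/(7/2) = 6; t_c = 0
T = 2·6 = 12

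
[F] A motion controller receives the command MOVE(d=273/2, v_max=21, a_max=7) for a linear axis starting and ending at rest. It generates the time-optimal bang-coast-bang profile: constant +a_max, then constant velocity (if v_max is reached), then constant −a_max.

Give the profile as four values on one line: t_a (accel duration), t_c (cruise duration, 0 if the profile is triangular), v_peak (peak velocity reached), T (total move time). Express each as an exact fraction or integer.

(v_max)²/a_max = 21²/7 = 63
273/2 ≥ 63 so v_max reached
t_a = 21/7 = 3; v_peak = 21
d_cruise = 273/2 − 63 = 147/2; t_c = (147/2)/21 = 7/2
T = 2·3 + 7/2 = 19/2

t_a=3 t_c=7/2 v_peak=21 T=19/2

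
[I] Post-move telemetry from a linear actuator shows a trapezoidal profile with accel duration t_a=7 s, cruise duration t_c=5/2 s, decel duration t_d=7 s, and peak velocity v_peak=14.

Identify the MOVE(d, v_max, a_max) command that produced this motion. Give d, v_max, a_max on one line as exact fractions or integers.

a_max = 14/7 = 2
d_a = ½·14·7 = 49; d_c = 14·5/2 = 35
d = 2·49 + 35 = 133
t_c = 5/2 > 0 ⇒ limit active, v_max = 14

d=133 v_max=14 a_max=2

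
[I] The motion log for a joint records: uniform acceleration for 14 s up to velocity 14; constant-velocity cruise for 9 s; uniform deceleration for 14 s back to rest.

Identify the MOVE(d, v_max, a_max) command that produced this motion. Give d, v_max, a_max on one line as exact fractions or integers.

d=322 v_max=14 a_max=1

a_max = 14/14 = 1
d_a = ½·14·14 = 98; d_c = 14·9 = 126
d = 2·98 + 126 = 322
t_c = 9 > 0 ⇒ limit active, v_max = 14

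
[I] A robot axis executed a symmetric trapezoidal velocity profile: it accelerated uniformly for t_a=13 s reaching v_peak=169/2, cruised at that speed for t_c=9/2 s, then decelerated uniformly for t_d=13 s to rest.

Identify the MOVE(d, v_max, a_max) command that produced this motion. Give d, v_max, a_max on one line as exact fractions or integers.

a_max = (169/2)/13 = 13/2
d_a = ½·169/2·13 = 2197/4; d_c = 169/2·9/2 = 1521/4
d = 2·2197/4 + 1521/4 = 5915/4
t_c = 9/2 > 0 so v_max = 169/2

d=5915/4 v_max=169/2 a_max=13/2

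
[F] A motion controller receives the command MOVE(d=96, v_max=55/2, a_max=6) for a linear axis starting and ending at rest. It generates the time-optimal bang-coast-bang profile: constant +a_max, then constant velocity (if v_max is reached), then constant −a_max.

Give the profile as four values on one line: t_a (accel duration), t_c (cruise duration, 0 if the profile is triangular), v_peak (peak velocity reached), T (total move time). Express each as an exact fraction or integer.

v_max²/a_max = (55/2)²/6 = 3025/24
96 < 3025/24 so t_c = 0
v_peak = √(96·6) = √576 = 24
t_a = 24/6 = 4; t_c = 0
T = 2·4 = 8

t_a=4 t_c=0 v_peak=24 T=8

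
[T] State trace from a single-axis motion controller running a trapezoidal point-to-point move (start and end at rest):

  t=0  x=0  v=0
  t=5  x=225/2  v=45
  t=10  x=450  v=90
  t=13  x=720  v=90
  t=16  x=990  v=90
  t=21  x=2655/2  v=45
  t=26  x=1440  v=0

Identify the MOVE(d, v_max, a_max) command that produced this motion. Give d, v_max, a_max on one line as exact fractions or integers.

d=1440 v_max=90 a_max=9

final state: t=26, x=1440, v=0 → d = 1440
a_max = (45−0)/(5−0) = 9
max v = 90 over t∈[10,16] → v_max = 90
check: 90·(10+6) = 1440 ✓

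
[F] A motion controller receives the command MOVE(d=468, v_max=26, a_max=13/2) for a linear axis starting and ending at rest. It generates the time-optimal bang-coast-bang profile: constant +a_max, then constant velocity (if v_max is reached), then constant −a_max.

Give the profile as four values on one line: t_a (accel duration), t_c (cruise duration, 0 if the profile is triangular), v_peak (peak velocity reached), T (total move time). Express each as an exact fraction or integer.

t_a=4 t_c=14 v_peak=26 T=22

v_max²/a_max = 26²/(13/2) = 104
468 ≥ 104 → trapezoidal
t_a = 26/(13/2) = 4; v_peak = 26
d_cruise = 468 − 104 = 364; t_c = 364/26 = 14
T = 2·4 + 14 = 22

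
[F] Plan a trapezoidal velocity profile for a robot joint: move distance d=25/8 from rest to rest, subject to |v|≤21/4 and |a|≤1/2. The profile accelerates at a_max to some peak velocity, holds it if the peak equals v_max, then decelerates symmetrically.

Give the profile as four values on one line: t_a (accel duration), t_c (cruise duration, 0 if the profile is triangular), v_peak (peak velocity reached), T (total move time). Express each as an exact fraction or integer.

vₘ²/aₘ = (21/4)²/(1/2) = 441/8
25/8 < 441/8 so t_c = 0
v_peak = √(25/8·1/2) = √(25/16) = 5/4
t_a = (5/4)/(1/2) = 5/2; t_c = 0
T = 2·5/2 = 5

t_a=5/2 t_c=0 v_peak=5/4 T=5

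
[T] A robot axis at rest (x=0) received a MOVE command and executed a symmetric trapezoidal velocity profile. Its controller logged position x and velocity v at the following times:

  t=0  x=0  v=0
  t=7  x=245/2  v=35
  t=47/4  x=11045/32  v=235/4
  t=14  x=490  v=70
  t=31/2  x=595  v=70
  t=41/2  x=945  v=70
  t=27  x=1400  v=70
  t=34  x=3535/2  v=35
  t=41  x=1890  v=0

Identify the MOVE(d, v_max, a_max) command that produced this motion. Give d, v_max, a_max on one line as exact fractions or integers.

final state: t=41, x=1890, v=0 → d = 1890
a_max = (35−0)/(7−0) = 5
max v = 70 over t∈[14,27] → v_max = 70
check: 70·(14+13) = 1890 ✓

d=1890 v_max=70 a_max=5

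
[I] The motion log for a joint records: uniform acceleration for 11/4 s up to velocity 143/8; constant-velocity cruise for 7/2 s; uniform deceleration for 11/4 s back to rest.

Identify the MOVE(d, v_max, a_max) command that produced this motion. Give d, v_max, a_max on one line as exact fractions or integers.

a_max = (143/8)/(11/4) = 13/2
d_a = ½·143/8·11/4 = 1573/64; d_c = 143/8·7/2 = 1001/16
d = 2·1573/64 + 1001/16 = 3575/32
t_c = 7/2 > 0 → v_max = v_peak = 143/8

d=3575/32 v_max=143/8 a_max=13/2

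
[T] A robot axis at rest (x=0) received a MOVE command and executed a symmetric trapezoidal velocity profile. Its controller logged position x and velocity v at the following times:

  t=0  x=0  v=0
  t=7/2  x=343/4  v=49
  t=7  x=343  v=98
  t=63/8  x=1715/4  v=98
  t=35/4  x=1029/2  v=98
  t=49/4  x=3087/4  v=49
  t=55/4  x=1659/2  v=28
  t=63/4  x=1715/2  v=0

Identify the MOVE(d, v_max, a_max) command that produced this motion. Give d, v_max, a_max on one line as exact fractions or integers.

final state: t=63/4, x=1715/2, v=0 → d = 1715/2
a_max = (49−0)/(7/2−0) = 14
max v = 98 over t∈[7,35/4] → v_max = 98
check: 98·(7+7/4) = 1715/2 ✓

d=1715/2 v_max=98 a_max=14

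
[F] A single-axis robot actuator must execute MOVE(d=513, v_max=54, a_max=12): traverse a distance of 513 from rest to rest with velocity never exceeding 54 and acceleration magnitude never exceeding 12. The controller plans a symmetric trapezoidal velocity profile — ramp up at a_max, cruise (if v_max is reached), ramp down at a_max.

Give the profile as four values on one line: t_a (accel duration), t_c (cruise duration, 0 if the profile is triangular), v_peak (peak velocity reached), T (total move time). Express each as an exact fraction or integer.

t_a=9/2 t_c=5 v_peak=54 T=14

v_max²/a_max = 54²/12 = 243
513 ≥ 243 ⇒ cruise phase
t_a = 54/12 = 9/2; v_peak = 54
d_cruise = 513 − 243 = 270; t_c = 270/54 = 5
T = 2·9/2 + 5 = 14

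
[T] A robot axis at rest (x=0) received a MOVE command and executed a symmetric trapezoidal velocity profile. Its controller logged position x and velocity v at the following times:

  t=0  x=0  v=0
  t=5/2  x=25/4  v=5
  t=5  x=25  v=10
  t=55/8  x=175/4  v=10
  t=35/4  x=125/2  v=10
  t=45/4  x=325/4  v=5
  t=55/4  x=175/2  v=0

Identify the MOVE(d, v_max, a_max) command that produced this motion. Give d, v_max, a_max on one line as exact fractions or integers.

final state: t=55/4, x=175/2, v=0 → d = 175/2
a_max = (5−0)/(5/2−0) = 2
max v = 10 over t∈[5,35/4] → v_max = 10
check: 10·(5+15/4) = 175/2 ✓

d=175/2 v_max=10 a_max=2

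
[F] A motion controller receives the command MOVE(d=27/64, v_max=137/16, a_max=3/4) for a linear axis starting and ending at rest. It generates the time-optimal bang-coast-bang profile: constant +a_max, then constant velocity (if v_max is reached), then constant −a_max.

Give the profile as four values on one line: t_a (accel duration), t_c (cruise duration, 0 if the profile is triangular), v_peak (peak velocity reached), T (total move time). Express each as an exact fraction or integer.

t_a=3/4 t_c=0 v_peak=9/16 T=3/2

(v_max)²/a_max = (137/16)²/(3/4) = 18769/192
27/64 < 18769/192 so t_c = 0
v_peak = √(27/64·3/4) = √(81/256) = 9/16
t_a = (9/16)/(3/4) = 3/4; t_c = 0
T = 2·3/4 = 3/2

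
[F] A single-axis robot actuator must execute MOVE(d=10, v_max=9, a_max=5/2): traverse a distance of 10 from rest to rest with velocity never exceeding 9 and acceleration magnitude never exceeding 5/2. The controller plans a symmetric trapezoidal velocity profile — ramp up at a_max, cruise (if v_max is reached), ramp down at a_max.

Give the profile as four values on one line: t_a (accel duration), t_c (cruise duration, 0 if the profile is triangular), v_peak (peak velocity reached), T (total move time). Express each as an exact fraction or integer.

(v_max)²/a_max = 9²/(5/2) = 162/5
10 < 162/5 → triangular
v_peak = √(10·5/2) = √25 = 5
t_a = 5/(5/2) = 2; t_c = 0
T = 2·2 = 4

t_a=2 t_c=0 v_peak=5 T=4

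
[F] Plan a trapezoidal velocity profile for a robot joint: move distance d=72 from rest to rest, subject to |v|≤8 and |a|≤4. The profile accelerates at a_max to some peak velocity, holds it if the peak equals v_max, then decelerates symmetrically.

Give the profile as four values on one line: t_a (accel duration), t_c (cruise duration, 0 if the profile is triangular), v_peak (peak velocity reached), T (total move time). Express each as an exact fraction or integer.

t_a=2 t_c=7 v_peak=8 T=11

vₘ²/aₘ = 8²/4 = 16
72 ≥ 16 → trapezoidal
t_a = 8/4 = 2; v_peak = 8
d_cruise = 72 − 16 = 56; t_c = 56/8 = 7
T = 2·2 + 7 = 11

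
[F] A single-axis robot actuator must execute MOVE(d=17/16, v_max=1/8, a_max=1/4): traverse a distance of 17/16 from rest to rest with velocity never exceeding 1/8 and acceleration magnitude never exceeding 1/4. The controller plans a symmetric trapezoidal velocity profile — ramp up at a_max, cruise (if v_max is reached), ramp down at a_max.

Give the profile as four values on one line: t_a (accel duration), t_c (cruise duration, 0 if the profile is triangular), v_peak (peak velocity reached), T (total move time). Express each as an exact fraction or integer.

t_a=1/2 t_c=8 v_peak=1/8 T=9

(v_max)²/a_max = (1/8)²/(1/4) = 1/16
17/16 ≥ 1/16 ⇒ cruise phase
t_a = (1/8)/(1/4) = 1/2; v_peak = 1/8
d_cruise = 17/16 − 1/16 = 1; t_c = 1/(1/8) = 8
T = 2·1/2 + 8 = 9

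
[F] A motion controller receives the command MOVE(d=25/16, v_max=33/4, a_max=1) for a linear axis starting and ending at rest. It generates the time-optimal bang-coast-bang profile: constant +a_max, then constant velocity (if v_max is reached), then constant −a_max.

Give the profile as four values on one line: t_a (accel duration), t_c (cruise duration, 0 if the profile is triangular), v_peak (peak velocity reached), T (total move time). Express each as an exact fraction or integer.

(v_max)²/a_max = (33/4)²/1 = 1089/16
25/16 < 1089/16 → triangular
v_peak = √(25/16·1) = √(25/16) = 5/4
t_a = (5/4)/1 = 5/4; t_c = 0
T = 2·5/4 = 5/2

t_a=5/4 t_c=0 v_peak=5/4 T=5/2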